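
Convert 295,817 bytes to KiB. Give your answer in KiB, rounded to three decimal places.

295,817 bytes given.
1 KiB = 1,024 bytes
295,817 / 1,024 = 288.884 KiB

288.884 KiB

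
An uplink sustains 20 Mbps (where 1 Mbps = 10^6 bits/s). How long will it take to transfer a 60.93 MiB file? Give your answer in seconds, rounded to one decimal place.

25.6 seconds

60.93 MiB = 63,889,735.68 bytes = 511,117,885.44 bits
20 Mbps = 20,000,000 bits/s
time = 511,117,885.44 / 20,000,000 = 25.6 s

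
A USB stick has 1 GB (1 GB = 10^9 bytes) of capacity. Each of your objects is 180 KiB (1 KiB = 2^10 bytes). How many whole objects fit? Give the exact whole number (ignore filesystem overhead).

5,425

Capacity: 1 GB = 1,000,000,000 bytes
Per item: 180 KiB = 184,320 bytes
⌊1,000,000,000 / 184,320⌋ = 5,425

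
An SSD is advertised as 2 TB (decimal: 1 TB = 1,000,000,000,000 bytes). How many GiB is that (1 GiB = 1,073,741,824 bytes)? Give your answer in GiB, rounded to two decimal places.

1,862.65 GiB

2 TB × 1,000,000,000,000 bytes/TB = 2,000,000,000,000 bytes
1 GiB = 2^30 bytes = 1,073,741,824 bytes
2,000,000,000,000 / 1,073,741,824 = 1,862.65 GiB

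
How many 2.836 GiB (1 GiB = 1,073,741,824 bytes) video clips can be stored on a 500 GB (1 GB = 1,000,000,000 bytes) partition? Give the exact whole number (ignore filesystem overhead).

Capacity: 500 GB = 500,000,000,000 bytes
Per item: 2.836 GiB = 3,045,131,812.864 bytes
⌊500,000,000,000 / 3,045,131,812.864⌋ = 164

164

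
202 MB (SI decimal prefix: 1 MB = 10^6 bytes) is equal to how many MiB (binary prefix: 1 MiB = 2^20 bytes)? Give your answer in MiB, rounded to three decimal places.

192.642 MiB

202 MB = 202 × 10^6 bytes = 202,000,000 bytes
1 MiB = 2^20 bytes = 1,048,576 bytes
202,000,000 / 1,048,576 = 192.642 MiB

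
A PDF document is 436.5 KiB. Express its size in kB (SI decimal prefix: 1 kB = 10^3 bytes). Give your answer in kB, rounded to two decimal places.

446.98 kB

436.5 KiB = 436.5 × 2^10 bytes = 446,976 bytes
1 kB = 1,000 bytes
446,976 / 1,000 = 446.98 kB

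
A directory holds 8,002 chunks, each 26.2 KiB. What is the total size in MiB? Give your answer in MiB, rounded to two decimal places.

204.74 MiB

Total = 8,002 × 26.2 KiB = 209652.4 KiB
= 209652.4 × 1,024 bytes = 214,684,057.6 bytes
1 MiB = 1,048,576 bytes
214,684,057.6 / 1,048,576 = 204.74 MiB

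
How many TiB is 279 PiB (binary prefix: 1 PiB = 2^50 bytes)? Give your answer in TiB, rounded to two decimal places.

279 PiB × 1,125,899,906,842,624 bytes/PiB = 314,126,074,009,092,096 bytes
1 TiB = 2^40 bytes = 1,099,511,627,776 bytes
314,126,074,009,092,096 / 1,099,511,627,776 = 285,696.00 TiB

285,696.00 TiB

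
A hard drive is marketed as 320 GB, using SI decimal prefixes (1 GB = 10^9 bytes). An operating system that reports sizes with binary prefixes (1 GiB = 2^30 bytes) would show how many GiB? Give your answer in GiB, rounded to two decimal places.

320 GB = 320 × 10^9 bytes = 320,000,000,000 bytes
1 GiB = 2^30 bytes = 1,073,741,824 bytes
320,000,000,000 / 1,073,741,824 = 298.02 GiB

298.02 GiB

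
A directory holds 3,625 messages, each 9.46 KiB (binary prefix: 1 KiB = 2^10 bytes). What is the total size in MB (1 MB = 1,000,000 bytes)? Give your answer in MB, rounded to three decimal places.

Total = 3,625 × 9.46 KiB = 34292.5 KiB
= 34292.5 × 1,024 bytes = 35,115,520 bytes
1 MB = 1,000,000 bytes
35,115,520 / 1,000,000 = 35.116 MB

35.116 MB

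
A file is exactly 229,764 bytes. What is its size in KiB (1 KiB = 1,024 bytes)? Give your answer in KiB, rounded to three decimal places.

229,764 bytes given.
1 KiB = 2^10 bytes = 1,024 bytes
229,764 / 1,024 = 224.379 KiB

224.379 KiB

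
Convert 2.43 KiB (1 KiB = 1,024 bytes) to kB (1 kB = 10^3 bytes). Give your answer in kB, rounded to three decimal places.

2.43 KiB × 1,024 bytes/KiB = 2,488.32 bytes
1 kB = 1,000 bytes
2,488.32 / 1,000 = 2.488 kB

2.488 kB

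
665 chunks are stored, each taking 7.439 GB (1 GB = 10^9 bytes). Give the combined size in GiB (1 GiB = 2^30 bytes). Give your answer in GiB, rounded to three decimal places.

Total = 665 × 7.439 GB = 4946.935 GB
= 4946.935 × 1,000,000,000 bytes = 4,946,935,000,000 bytes
1 GiB = 1,073,741,824 bytes
4,946,935,000,000 / 1,073,741,824 = 4,607.192 GiB

4,607.192 GiB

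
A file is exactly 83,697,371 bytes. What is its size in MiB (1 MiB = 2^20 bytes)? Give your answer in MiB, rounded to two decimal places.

83,697,371 bytes given.
1 MiB = 1,048,576 bytes
83,697,371 / 1,048,576 = 79.82 MiB

79.82 MiB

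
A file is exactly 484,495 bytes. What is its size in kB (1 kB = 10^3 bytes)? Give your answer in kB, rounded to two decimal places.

484,495 bytes given.
1 kB = 10^3 bytes = 1,000 bytes
484,495 / 1,000 = 484.50 kB

484.50 kB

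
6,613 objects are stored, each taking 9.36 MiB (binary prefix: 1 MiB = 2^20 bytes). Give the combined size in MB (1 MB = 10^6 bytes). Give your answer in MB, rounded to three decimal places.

64,904.422 MB

Total = 6,613 × 9.36 MiB = 61897.68 MiB
= 61897.68 × 1,048,576 bytes = 64,904,421,703.68 bytes
1 MB = 1,000,000 bytes
64,904,421,703.68 / 1,000,000 = 64,904.422 MB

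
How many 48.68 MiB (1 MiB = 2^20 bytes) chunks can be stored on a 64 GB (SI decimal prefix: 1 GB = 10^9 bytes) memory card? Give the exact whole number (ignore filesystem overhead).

Capacity: 64 GB = 64,000,000,000 bytes
Per item: 48.68 MiB = 51,044,679.68 bytes
⌊64,000,000,000 / 51,044,679.68⌋ = 1,253

1,253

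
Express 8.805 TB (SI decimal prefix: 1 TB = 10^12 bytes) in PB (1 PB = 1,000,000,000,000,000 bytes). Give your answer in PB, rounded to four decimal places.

0.0088 PB

8.805 TB = 8.805 × 10^12 bytes = 8,805,000,000,000 bytes
1 PB = 10^15 bytes = 1,000,000,000,000,000 bytes
8,805,000,000,000 / 1,000,000,000,000,000 = 0.0088 PB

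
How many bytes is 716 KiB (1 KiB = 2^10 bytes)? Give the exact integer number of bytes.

716 × 1,024 = 733,184 bytes  (1 KiB = 2^10 bytes)

733,184 bytes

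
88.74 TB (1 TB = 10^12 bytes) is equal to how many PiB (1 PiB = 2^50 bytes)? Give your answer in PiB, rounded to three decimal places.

88.74 TB × 1,000,000,000,000 bytes/TB = 88,740,000,000,000 bytes
1 PiB = 2^50 bytes = 1,125,899,906,842,624 bytes
88,740,000,000,000 / 1,125,899,906,842,624 = 0.079 PiB

0.079 PiB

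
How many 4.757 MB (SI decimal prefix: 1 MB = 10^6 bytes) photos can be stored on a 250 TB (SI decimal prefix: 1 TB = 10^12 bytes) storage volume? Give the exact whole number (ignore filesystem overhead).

52,554,130

Capacity: 250 TB = 250,000,000,000,000 bytes
Per item: 4.757 MB = 4,757,000 bytes
⌊250,000,000,000,000 / 4,757,000⌋ = 52,554,130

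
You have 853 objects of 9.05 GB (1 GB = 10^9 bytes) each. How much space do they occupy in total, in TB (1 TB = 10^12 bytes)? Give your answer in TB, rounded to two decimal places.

7.72 TB

Total = 853 × 9.05 GB = 7719.65 GB
= 7719.65 × 1,000,000,000 bytes = 7,719,650,000,000 bytes
1 TB = 1,000,000,000,000 bytes
7,719,650,000,000 / 1,000,000,000,000 = 7.72 TB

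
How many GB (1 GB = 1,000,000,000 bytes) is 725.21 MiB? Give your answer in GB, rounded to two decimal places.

725.21 MiB = 725.21 × 2^20 bytes = 760,437,800.96 bytes
1 GB = 10^9 bytes = 1,000,000,000 bytes
760,437,800.96 / 1,000,000,000 = 0.76 GB

0.76 GB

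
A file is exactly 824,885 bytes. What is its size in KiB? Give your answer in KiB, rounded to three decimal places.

824,885 bytes given.
1 KiB = 1,024 bytes
824,885 / 1,024 = 805.552 KiB

805.552 KiB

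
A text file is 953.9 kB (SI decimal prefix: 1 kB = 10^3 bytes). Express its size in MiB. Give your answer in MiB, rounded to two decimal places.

0.91 MiB

953.9 kB × 1,000 bytes/kB = 953,900 bytes
1 MiB = 2^20 bytes = 1,048,576 bytes
953,900 / 1,048,576 = 0.91 MiB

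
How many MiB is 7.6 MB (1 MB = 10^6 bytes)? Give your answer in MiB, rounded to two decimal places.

7.6 MB × 1,000,000 bytes/MB = 7,600,000 bytes
1 MiB = 1,048,576 bytes
7,600,000 / 1,048,576 = 7.25 MiB

7.25 MiB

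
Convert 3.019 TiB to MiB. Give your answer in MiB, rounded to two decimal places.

3,165,650.94 MiB

3.019 TiB = 3.019 × 2^40 bytes = 3,319,425,604,255.744 bytes
1 MiB = 2^20 bytes = 1,048,576 bytes
3,319,425,604,255.744 / 1,048,576 = 3,165,650.94 MiB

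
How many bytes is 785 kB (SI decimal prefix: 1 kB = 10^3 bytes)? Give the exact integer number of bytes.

785 × 1,000 = 785,000 bytes  (1 kB = 10^3 bytes)

785,000 bytes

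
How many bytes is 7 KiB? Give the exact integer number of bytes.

7,168 bytes

7 × 1,024 = 7,168 bytes  (1 KiB = 2^10 bytes)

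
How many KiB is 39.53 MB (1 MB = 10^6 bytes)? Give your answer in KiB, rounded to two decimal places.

38,603.52 KiB

39.53 MB = 39.53 × 10^6 bytes = 39,530,000 bytes
1 KiB = 2^10 bytes = 1,024 bytes
39,530,000 / 1,024 = 38,603.52 KiB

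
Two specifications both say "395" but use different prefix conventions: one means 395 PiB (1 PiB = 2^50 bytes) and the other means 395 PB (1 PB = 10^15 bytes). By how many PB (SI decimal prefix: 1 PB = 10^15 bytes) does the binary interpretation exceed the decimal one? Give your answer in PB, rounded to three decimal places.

395 PiB = 395 × 1,125,899,906,842,624 = 444,730,463,202,836,480 bytes
395 PB = 395 × 1,000,000,000,000,000 = 395,000,000,000,000,000 bytes
difference = 49,730,463,202,836,480 bytes
49,730,463,202,836,480 / 1,000,000,000,000,000 = 49.730 PB

49.730 PB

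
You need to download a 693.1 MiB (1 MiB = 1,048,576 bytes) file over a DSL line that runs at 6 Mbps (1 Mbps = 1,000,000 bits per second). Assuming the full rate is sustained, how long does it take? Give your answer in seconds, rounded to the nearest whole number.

969 seconds

693.1 MiB = 726,768,025.6 bytes = 5,814,144,204.8 bits
6 Mbps = 6,000,000 bits/s
time = 5,814,144,204.8 / 6,000,000 = 969 s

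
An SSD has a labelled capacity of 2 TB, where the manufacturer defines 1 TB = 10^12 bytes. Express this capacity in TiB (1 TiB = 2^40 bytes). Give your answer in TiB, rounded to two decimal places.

1.82 TiB

2 TB × 1,000,000,000,000 bytes/TB = 2,000,000,000,000 bytes
1 TiB = 2^40 bytes = 1,099,511,627,776 bytes
2,000,000,000,000 / 1,099,511,627,776 = 1.82 TiB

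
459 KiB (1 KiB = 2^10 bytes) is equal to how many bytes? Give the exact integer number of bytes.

459 × 1,024 = 470,016 bytes  (1 KiB = 2^10 bytes)

470,016 bytes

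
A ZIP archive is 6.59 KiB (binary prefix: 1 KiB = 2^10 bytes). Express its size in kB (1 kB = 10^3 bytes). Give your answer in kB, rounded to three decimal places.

6.59 KiB = 6.59 × 2^10 bytes = 6,748.16 bytes
1 kB = 10^3 bytes = 1,000 bytes
6,748.16 / 1,000 = 6.748 kB

6.748 kB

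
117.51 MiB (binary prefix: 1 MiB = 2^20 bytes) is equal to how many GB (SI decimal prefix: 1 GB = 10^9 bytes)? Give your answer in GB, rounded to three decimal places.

117.51 MiB = 117.51 × 2^20 bytes = 123,218,165.76 bytes
1 GB = 1,000,000,000 bytes
123,218,165.76 / 1,000,000,000 = 0.123 GB

0.123 GB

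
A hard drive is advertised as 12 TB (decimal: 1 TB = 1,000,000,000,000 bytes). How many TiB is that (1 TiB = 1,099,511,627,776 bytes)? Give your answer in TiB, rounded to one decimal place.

10.9 TiB

12 TB × 1,000,000,000,000 bytes/TB = 12,000,000,000,000 bytes
1 TiB = 1,099,511,627,776 bytes
12,000,000,000,000 / 1,099,511,627,776 = 10.9 TiB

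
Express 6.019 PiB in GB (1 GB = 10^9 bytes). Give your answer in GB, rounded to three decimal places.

6.019 PiB = 6.019 × 2^50 bytes = 6,776,791,539,285,753.856 bytes
1 GB = 1,000,000,000 bytes
6,776,791,539,285,753.856 / 1,000,000,000 = 6,776,791.539 GB

6,776,791.539 GB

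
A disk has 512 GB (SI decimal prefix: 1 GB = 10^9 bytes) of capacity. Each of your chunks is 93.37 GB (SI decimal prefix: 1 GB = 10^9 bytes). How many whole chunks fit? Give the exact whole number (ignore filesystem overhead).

5

Capacity: 512 GB = 512,000,000,000 bytes
Per item: 93.37 GB = 93,370,000,000 bytes
⌊512,000,000,000 / 93,370,000,000⌋ = 5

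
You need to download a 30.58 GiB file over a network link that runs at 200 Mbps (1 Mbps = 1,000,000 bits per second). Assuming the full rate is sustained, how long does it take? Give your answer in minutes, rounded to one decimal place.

21.9 minutes

30.58 GiB = 32,835,024,977.92 bytes = 262,680,199,823.36 bits
200 Mbps = 200,000,000 bits/s
time = 262,680,199,823.36 / 200,000,000 = 1,313.40 s
1,313.40 s / 60 = 21.9 minutes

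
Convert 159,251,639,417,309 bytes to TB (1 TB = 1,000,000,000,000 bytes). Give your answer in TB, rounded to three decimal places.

159.252 TB

159,251,639,417,309 bytes given.
1 TB = 1,000,000,000,000 bytes
159,251,639,417,309 / 1,000,000,000,000 = 159.252 TB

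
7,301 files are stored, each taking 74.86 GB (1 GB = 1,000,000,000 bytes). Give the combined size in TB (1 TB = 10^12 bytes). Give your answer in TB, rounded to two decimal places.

546.55 TB

Total = 7,301 × 74.86 GB = 546552.86 GB
= 546552.86 × 1,000,000,000 bytes = 546,552,860,000,000 bytes
1 TB = 1,000,000,000,000 bytes
546,552,860,000,000 / 1,000,000,000,000 = 546.55 TB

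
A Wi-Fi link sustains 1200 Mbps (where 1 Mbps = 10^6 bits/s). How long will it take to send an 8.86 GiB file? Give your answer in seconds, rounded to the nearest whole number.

63 seconds

8.86 GiB = 9,513,352,560.64 bytes = 76,106,820,485.12 bits
1200 Mbps = 1,200,000,000 bits/s
time = 76,106,820,485.12 / 1,200,000,000 = 63 s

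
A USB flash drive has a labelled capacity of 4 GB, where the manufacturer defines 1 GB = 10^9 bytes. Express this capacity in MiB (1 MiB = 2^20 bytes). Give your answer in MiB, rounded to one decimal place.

4 GB = 4 × 10^9 bytes = 4,000,000,000 bytes
1 MiB = 2^20 bytes = 1,048,576 bytes
4,000,000,000 / 1,048,576 = 3,814.7 MiB

3,814.7 MiB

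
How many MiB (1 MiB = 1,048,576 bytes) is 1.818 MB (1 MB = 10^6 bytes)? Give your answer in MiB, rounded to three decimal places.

1.734 MiB

1.818 MB × 1,000,000 bytes/MB = 1,818,000 bytes
1 MiB = 1,048,576 bytes
1,818,000 / 1,048,576 = 1.734 MiB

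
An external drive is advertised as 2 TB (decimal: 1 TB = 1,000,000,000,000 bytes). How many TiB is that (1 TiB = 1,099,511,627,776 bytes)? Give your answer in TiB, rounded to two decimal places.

1.82 TiB

2 TB = 2 × 10^12 bytes = 2,000,000,000,000 bytes
1 TiB = 2^40 bytes = 1,099,511,627,776 bytes
2,000,000,000,000 / 1,099,511,627,776 = 1.82 TiB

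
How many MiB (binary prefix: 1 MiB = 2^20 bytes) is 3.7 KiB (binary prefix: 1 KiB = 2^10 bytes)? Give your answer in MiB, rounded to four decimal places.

3.7 KiB = 3.7 × 2^10 bytes = 3,788.8 bytes
1 MiB = 2^20 bytes = 1,048,576 bytes
3,788.8 / 1,048,576 = 0.0036 MiB

0.0036 MiB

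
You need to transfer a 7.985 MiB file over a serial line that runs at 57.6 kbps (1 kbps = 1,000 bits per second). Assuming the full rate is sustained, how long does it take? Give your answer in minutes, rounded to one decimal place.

19.4 minutes

7.985 MiB = 8,372,879.36 bytes = 66,983,034.88 bits
57.6 kbps = 57,600 bits/s
time = 66,983,034.88 / 57,600 = 1,162.90 s
1,162.90 s / 60 = 19.4 minutes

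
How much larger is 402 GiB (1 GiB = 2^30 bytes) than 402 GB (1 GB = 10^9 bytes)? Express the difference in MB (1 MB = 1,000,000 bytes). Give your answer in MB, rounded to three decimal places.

29,644.213 MB

402 GiB = 402 × 1,073,741,824 = 431,644,213,248 bytes
402 GB = 402 × 1,000,000,000 = 402,000,000,000 bytes
difference = 29,644,213,248 bytes
29,644,213,248 / 1,000,000 = 29,644.213 MB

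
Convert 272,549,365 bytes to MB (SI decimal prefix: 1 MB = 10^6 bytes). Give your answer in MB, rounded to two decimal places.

272.55 MB

272,549,365 bytes given.
1 MB = 10^6 bytes = 1,000,000 bytes
272,549,365 / 1,000,000 = 272.55 MB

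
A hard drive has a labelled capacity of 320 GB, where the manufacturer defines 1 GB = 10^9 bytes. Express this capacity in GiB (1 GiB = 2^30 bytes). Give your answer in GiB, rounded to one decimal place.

298.0 GiB

320 GB = 320 × 10^9 bytes = 320,000,000,000 bytes
1 GiB = 2^30 bytes = 1,073,741,824 bytes
320,000,000,000 / 1,073,741,824 = 298.0 GiB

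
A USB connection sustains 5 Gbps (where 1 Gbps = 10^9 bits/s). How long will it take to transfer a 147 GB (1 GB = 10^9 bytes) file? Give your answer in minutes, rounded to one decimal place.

3.9 minutes

147 GB = 147,000,000,000 bytes = 1,176,000,000,000 bits
5 Gbps = 5,000,000,000 bits/s
time = 1,176,000,000,000 / 5,000,000,000 = 235.20 s
235.20 s / 60 = 3.9 minutes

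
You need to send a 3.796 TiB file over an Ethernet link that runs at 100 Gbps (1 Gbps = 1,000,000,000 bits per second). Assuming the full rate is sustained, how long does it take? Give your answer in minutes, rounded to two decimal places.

3.796 TiB = 4,173,746,139,037.696 bytes = 33,389,969,112,301.568 bits
100 Gbps = 100,000,000,000 bits/s
time = 33,389,969,112,301.568 / 100,000,000,000 = 333.900 s
333.900 s / 60 = 5.56 minutes

5.56 minutes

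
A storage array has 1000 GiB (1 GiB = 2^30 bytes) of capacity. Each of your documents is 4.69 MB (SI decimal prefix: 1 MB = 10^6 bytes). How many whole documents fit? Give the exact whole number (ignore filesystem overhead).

Capacity: 1000 GiB = 1,073,741,824,000 bytes
Per item: 4.69 MB = 4,690,000 bytes
⌊1,073,741,824,000 / 4,690,000⌋ = 228,942

228,942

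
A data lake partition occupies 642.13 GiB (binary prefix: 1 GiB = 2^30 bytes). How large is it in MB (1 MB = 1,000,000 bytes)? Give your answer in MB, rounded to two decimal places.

642.13 GiB = 642.13 × 2^30 bytes = 689,481,837,445.12 bytes
1 MB = 10^6 bytes = 1,000,000 bytes
689,481,837,445.12 / 1,000,000 = 689,481.84 MB

689,481.84 MB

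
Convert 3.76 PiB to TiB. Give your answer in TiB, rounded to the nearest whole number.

3.76 PiB × 1,125,899,906,842,624 bytes/PiB = 4,233,383,649,728,266.24 bytes
1 TiB = 2^40 bytes = 1,099,511,627,776 bytes
4,233,383,649,728,266.24 / 1,099,511,627,776 = 3,850 TiB

3,850 TiB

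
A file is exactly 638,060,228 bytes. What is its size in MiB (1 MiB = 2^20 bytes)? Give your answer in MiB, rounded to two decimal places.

608.50 MiB

638,060,228 bytes given.
1 MiB = 2^20 bytes = 1,048,576 bytes
638,060,228 / 1,048,576 = 608.50 MiB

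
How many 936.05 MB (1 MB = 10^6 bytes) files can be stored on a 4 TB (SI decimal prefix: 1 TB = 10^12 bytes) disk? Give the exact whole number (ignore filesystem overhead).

Capacity: 4 TB = 4,000,000,000,000 bytes
Per item: 936.05 MB = 936,050,000 bytes
⌊4,000,000,000,000 / 936,050,000⌋ = 4,273

4,273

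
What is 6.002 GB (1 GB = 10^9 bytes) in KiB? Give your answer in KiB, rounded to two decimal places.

5,861,328.13 KiB

6.002 GB = 6.002 × 10^9 bytes = 6,002,000,000 bytes
1 KiB = 1,024 bytes
6,002,000,000 / 1,024 = 5,861,328.13 KiB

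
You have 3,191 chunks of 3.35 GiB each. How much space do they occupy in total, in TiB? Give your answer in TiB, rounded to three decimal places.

10.439 TiB

Total = 3,191 × 3.35 GiB = 10689.85 GiB
= 10689.85 × 1,073,741,824 bytes = 11,478,139,037,286.4 bytes
1 TiB = 1,099,511,627,776 bytes
11,478,139,037,286.4 / 1,099,511,627,776 = 10.439 TiB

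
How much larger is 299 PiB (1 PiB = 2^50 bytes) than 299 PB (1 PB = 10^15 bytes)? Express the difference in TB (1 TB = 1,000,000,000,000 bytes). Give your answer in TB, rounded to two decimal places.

299 PiB = 299 × 1,125,899,906,842,624 = 336,644,072,145,944,576 bytes
299 PB = 299 × 1,000,000,000,000,000 = 299,000,000,000,000,000 bytes
difference = 37,644,072,145,944,576 bytes
37,644,072,145,944,576 / 1,000,000,000,000 = 37,644.07 TB

37,644.07 TB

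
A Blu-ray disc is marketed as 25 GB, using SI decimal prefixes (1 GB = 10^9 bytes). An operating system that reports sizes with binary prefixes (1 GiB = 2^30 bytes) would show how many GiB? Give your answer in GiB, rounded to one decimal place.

25 GB = 25 × 10^9 bytes = 25,000,000,000 bytes
1 GiB = 1,073,741,824 bytes
25,000,000,000 / 1,073,741,824 = 23.3 GiB

23.3 GiB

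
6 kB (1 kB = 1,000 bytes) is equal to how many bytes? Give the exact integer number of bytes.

6 × 1,000 = 6,000 bytes  (1 kB = 10^3 bytes)

6,000 bytes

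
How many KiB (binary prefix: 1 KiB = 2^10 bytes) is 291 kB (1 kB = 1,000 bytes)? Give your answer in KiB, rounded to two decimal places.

291 kB = 291 × 10^3 bytes = 291,000 bytes
1 KiB = 1,024 bytes
291,000 / 1,024 = 284.18 KiB

284.18 KiB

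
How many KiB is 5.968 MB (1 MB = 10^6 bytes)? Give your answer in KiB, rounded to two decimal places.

5,828.13 KiB

5.968 MB = 5.968 × 10^6 bytes = 5,968,000 bytes
1 KiB = 2^10 bytes = 1,024 bytes
5,968,000 / 1,024 = 5,828.13 KiB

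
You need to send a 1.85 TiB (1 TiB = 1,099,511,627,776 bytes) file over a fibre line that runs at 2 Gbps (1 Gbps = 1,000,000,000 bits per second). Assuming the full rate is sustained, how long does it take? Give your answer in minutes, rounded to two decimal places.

1.85 TiB = 2,034,096,511,385.6 bytes = 16,272,772,091,084.8 bits
2 Gbps = 2,000,000,000 bits/s
time = 16,272,772,091,084.8 / 2,000,000,000 = 8,136.386 s
8,136.386 s / 60 = 135.61 minutes

135.61 minutes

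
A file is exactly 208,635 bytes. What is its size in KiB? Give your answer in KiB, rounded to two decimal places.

203.75 KiB

208,635 bytes given.
1 KiB = 1,024 bytes
208,635 / 1,024 = 203.75 KiB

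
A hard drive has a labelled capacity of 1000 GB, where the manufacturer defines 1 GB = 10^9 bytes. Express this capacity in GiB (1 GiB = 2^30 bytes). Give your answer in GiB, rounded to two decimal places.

1000 GB × 1,000,000,000 bytes/GB = 1,000,000,000,000 bytes
1 GiB = 1,073,741,824 bytes
1,000,000,000,000 / 1,073,741,824 = 931.32 GiB

931.32 GiB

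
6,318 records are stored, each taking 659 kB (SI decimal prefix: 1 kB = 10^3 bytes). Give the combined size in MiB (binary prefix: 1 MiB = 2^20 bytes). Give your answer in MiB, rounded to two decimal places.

3,970.68 MiB

Total = 6,318 × 659 kB = 4,163,562 kB
= 4,163,562 × 1,000 bytes = 4,163,562,000 bytes
1 MiB = 1,048,576 bytes
4,163,562,000 / 1,048,576 = 3,970.68 MiB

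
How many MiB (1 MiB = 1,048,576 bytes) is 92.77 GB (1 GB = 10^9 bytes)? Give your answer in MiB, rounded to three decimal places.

92.77 GB × 1,000,000,000 bytes/GB = 92,770,000,000 bytes
1 MiB = 2^20 bytes = 1,048,576 bytes
92,770,000,000 / 1,048,576 = 88,472.366 MiB

88,472.366 MiB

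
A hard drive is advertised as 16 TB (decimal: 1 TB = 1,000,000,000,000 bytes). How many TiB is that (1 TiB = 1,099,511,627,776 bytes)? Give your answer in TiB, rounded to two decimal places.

16 TB = 16 × 10^12 bytes = 16,000,000,000,000 bytes
1 TiB = 1,099,511,627,776 bytes
16,000,000,000,000 / 1,099,511,627,776 = 14.55 TiB

14.55 TiB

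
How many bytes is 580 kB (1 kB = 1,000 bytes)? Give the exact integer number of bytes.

580,000 bytes

580 × 1,000 = 580,000 bytes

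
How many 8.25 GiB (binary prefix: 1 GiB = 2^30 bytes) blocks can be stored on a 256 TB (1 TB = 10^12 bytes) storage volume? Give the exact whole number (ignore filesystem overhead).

Capacity: 256 TB = 256,000,000,000,000 bytes
Per item: 8.25 GiB = 8,858,370,048 bytes
⌊256,000,000,000,000 / 8,858,370,048⌋ = 28,899

28,899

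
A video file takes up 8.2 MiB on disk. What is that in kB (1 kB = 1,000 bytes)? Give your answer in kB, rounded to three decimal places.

8,598.323 kB

8.2 MiB × 1,048,576 bytes/MiB = 8,598,323.2 bytes
1 kB = 10^3 bytes = 1,000 bytes
8,598,323.2 / 1,000 = 8,598.323 kB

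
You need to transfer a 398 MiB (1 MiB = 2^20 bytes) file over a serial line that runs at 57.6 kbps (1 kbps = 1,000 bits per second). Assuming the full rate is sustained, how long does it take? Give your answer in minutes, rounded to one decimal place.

398 MiB = 417,333,248 bytes = 3,338,665,984 bits
57.6 kbps = 57,600 bits/s
time = 3,338,665,984 / 57,600 = 57,962.95 s
57,962.95 s / 60 = 966.0 minutes

966.0 minutes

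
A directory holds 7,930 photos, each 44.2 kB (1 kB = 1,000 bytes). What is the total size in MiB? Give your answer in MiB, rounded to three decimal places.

Total = 7,930 × 44.2 kB = 350,506 kB
= 350,506 × 1,000 bytes = 350,506,000 bytes
1 MiB = 1,048,576 bytes
350,506,000 / 1,048,576 = 334.269 MiB

334.269 MiB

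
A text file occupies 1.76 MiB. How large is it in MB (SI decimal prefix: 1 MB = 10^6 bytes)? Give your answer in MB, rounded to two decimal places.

1.76 MiB × 1,048,576 bytes/MiB = 1,845,493.76 bytes
1 MB = 10^6 bytes = 1,000,000 bytes
1,845,493.76 / 1,000,000 = 1.85 MB

1.85 MB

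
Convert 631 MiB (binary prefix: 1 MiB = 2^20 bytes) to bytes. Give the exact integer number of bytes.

661,651,456 bytes

631 × 1,048,576 = 661,651,456 bytes  (1 MiB = 2^20 bytes)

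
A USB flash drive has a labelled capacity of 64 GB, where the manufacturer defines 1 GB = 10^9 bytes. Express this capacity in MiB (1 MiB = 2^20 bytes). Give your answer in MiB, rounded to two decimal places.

64 GB = 64 × 10^9 bytes = 64,000,000,000 bytes
1 MiB = 2^20 bytes = 1,048,576 bytes
64,000,000,000 / 1,048,576 = 61,035.16 MiB

61,035.16 MiB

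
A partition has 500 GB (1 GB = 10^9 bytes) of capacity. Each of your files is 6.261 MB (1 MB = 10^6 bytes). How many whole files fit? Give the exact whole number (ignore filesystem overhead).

Capacity: 500 GB = 500,000,000,000 bytes
Per item: 6.261 MB = 6,261,000 bytes
⌊500,000,000,000 / 6,261,000⌋ = 79,859

79,859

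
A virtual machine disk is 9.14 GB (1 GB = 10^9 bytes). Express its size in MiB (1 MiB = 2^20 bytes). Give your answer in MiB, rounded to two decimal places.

8,716.58 MiB

9.14 GB = 9.14 × 10^9 bytes = 9,140,000,000 bytes
1 MiB = 2^20 bytes = 1,048,576 bytes
9,140,000,000 / 1,048,576 = 8,716.58 MiB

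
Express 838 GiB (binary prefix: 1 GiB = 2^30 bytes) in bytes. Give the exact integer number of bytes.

899,795,648,512 bytes

838 × 1,073,741,824 = 899,795,648,512 bytes  (1 GiB = 2^30 bytes)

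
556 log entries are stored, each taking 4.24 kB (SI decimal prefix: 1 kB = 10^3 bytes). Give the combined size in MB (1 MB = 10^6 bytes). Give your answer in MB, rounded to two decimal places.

Total = 556 × 4.24 kB = 2357.44 kB
= 2357.44 × 1,000 bytes = 2,357,440 bytes
1 MB = 1,000,000 bytes
2,357,440 / 1,000,000 = 2.36 MB

2.36 MB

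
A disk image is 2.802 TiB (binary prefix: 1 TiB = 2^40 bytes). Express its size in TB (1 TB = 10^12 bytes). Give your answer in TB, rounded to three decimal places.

3.081 TB

2.802 TiB = 2.802 × 2^40 bytes = 3,080,831,581,028.352 bytes
1 TB = 1,000,000,000,000 bytes
3,080,831,581,028.352 / 1,000,000,000,000 = 3.081 TB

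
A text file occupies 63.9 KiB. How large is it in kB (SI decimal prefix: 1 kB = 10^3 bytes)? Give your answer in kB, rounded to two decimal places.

65.43 kB

63.9 KiB = 63.9 × 2^10 bytes = 65,433.6 bytes
1 kB = 1,000 bytes
65,433.6 / 1,000 = 65.43 kB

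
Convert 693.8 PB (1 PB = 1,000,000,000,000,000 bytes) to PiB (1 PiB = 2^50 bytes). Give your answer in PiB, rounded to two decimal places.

693.8 PB = 693.8 × 10^15 bytes = 693,800,000,000,000,000 bytes
1 PiB = 2^50 bytes = 1,125,899,906,842,624 bytes
693,800,000,000,000,000 / 1,125,899,906,842,624 = 616.22 PiB

616.22 PiB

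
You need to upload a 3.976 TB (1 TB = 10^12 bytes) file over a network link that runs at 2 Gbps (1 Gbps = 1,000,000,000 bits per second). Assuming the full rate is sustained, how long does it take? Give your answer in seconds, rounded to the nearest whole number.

3.976 TB = 3,976,000,000,000 bytes = 31,808,000,000,000 bits
2 Gbps = 2,000,000,000 bits/s
time = 31,808,000,000,000 / 2,000,000,000 = 15,904 s

15,904 seconds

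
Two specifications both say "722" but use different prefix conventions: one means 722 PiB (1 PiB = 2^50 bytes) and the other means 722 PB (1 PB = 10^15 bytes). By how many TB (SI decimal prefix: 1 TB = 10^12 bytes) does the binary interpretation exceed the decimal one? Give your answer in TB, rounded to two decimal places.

722 PiB = 722 × 1,125,899,906,842,624 = 812,899,732,740,374,528 bytes
722 PB = 722 × 1,000,000,000,000,000 = 722,000,000,000,000,000 bytes
difference = 90,899,732,740,374,528 bytes
90,899,732,740,374,528 / 1,000,000,000,000 = 90,899.73 TB

90,899.73 TB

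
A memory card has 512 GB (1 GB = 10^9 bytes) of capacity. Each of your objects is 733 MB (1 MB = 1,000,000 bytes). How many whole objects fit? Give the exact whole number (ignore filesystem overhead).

Capacity: 512 GB = 512,000,000,000 bytes
Per item: 733 MB = 733,000,000 bytes
⌊512,000,000,000 / 733,000,000⌋ = 698

698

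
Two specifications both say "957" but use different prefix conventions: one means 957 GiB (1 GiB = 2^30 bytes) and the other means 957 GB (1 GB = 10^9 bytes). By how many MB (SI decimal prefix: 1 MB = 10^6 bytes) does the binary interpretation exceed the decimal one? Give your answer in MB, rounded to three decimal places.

70,570.926 MB

957 GiB = 957 × 1,073,741,824 = 1,027,570,925,568 bytes
957 GB = 957 × 1,000,000,000 = 957,000,000,000 bytes
difference = 70,570,925,568 bytes
70,570,925,568 / 1,000,000 = 70,570.926 MB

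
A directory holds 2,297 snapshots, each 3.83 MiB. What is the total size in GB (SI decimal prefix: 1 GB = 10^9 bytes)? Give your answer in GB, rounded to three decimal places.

Total = 2,297 × 3.83 MiB = 8797.51 MiB
= 8797.51 × 1,048,576 bytes = 9,224,857,845.76 bytes
1 GB = 1,000,000,000 bytes
9,224,857,845.76 / 1,000,000,000 = 9.225 GB

9.225 GB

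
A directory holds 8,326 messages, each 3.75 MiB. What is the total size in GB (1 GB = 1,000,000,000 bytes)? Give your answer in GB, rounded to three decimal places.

Total = 8,326 × 3.75 MiB = 31222.5 MiB
= 31222.5 × 1,048,576 bytes = 32,739,164,160 bytes
1 GB = 1,000,000,000 bytes
32,739,164,160 / 1,000,000,000 = 32.739 GB

32.739 GB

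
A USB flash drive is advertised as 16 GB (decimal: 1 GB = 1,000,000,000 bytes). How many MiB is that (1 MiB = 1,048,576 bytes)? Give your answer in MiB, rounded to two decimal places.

16 GB = 16 × 10^9 bytes = 16,000,000,000 bytes
1 MiB = 2^20 bytes = 1,048,576 bytes
16,000,000,000 / 1,048,576 = 15,258.79 MiB

15,258.79 MiB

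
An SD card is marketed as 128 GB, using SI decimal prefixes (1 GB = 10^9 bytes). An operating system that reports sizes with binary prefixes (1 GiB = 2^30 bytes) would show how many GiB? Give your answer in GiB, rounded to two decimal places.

128 GB = 128 × 10^9 bytes = 128,000,000,000 bytes
1 GiB = 2^30 bytes = 1,073,741,824 bytes
128,000,000,000 / 1,073,741,824 = 119.21 GiB

119.21 GiB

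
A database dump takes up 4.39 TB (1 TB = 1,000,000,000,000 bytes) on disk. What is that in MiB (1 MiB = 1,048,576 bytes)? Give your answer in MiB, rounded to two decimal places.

4,186,630.25 MiB

4.39 TB × 1,000,000,000,000 bytes/TB = 4,390,000,000,000 bytes
1 MiB = 1,048,576 bytes
4,390,000,000,000 / 1,048,576 = 4,186,630.25 MiB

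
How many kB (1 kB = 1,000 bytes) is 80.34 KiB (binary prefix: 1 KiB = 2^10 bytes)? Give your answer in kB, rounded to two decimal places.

82.27 kB

80.34 KiB = 80.34 × 2^10 bytes = 82,268.16 bytes
1 kB = 10^3 bytes = 1,000 bytes
82,268.16 / 1,000 = 82.27 kB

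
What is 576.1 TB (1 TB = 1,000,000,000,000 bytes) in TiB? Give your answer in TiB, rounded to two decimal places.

523.96 TiB

576.1 TB = 576.1 × 10^12 bytes = 576,100,000,000,000 bytes
1 TiB = 2^40 bytes = 1,099,511,627,776 bytes
576,100,000,000,000 / 1,099,511,627,776 = 523.96 TiB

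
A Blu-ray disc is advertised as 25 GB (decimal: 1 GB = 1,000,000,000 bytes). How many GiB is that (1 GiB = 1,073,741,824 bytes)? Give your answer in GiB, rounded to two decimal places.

25 GB = 25 × 10^9 bytes = 25,000,000,000 bytes
1 GiB = 2^30 bytes = 1,073,741,824 bytes
25,000,000,000 / 1,073,741,824 = 23.28 GiB

23.28 GiB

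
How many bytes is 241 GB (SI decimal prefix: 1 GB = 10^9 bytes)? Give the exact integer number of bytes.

241 × 1,000,000,000 = 241,000,000,000 bytes

241,000,000,000 bytes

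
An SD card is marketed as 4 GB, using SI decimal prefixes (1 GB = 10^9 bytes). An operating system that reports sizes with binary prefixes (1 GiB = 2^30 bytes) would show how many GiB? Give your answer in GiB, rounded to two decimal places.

3.73 GiB

4 GB = 4 × 10^9 bytes = 4,000,000,000 bytes
1 GiB = 2^30 bytes = 1,073,741,824 bytes
4,000,000,000 / 1,073,741,824 = 3.73 GiB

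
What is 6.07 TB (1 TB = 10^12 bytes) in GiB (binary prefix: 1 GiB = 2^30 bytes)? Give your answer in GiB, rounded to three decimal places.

6.07 TB = 6.07 × 10^12 bytes = 6,070,000,000,000 bytes
1 GiB = 2^30 bytes = 1,073,741,824 bytes
6,070,000,000,000 / 1,073,741,824 = 5,653.128 GiB

5,653.128 GiB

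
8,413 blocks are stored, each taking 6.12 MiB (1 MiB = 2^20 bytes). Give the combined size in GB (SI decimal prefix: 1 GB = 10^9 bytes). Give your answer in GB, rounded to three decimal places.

53.989 GB

Total = 8,413 × 6.12 MiB = 51487.56 MiB
= 51487.56 × 1,048,576 bytes = 53,988,619,714.56 bytes
1 GB = 1,000,000,000 bytes
53,988,619,714.56 / 1,000,000,000 = 53.989 GB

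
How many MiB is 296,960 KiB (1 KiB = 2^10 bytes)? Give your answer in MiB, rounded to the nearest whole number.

290 MiB

296,960 KiB = 296,960 × 2^10 bytes = 304,087,040 bytes
1 MiB = 2^20 bytes = 1,048,576 bytes
304,087,040 / 1,048,576 = 290 MiB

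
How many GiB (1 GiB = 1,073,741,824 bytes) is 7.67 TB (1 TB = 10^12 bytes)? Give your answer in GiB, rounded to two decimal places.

7.67 TB = 7.67 × 10^12 bytes = 7,670,000,000,000 bytes
1 GiB = 2^30 bytes = 1,073,741,824 bytes
7,670,000,000,000 / 1,073,741,824 = 7,143.24 GiB

7,143.24 GiB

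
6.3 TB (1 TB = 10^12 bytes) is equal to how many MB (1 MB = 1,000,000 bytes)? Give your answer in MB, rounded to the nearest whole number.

6.3 TB = 6.3 × 10^12 bytes = 6,300,000,000,000 bytes
1 MB = 10^6 bytes = 1,000,000 bytes
6,300,000,000,000 / 1,000,000 = 6,300,000 MB

6,300,000 MB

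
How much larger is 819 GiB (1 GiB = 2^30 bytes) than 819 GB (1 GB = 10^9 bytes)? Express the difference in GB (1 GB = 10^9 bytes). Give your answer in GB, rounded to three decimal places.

819 GiB = 819 × 1,073,741,824 = 879,394,553,856 bytes
819 GB = 819 × 1,000,000,000 = 819,000,000,000 bytes
difference = 60,394,553,856 bytes
60,394,553,856 / 1,000,000,000 = 60.395 GB

60.395 GB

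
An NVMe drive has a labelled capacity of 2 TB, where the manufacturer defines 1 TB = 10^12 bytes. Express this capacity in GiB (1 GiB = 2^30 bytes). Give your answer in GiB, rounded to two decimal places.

2 TB × 1,000,000,000,000 bytes/TB = 2,000,000,000,000 bytes
1 GiB = 2^30 bytes = 1,073,741,824 bytes
2,000,000,000,000 / 1,073,741,824 = 1,862.65 GiB

1,862.65 GiB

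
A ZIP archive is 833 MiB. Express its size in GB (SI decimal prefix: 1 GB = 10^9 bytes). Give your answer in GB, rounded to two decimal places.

0.87 GB

833 MiB = 833 × 2^20 bytes = 873,463,808 bytes
1 GB = 10^9 bytes = 1,000,000,000 bytes
873,463,808 / 1,000,000,000 = 0.87 GB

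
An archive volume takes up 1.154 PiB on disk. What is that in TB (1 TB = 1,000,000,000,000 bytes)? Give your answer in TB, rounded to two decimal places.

1.154 PiB = 1.154 × 2^50 bytes = 1,299,288,492,496,388.096 bytes
1 TB = 10^12 bytes = 1,000,000,000,000 bytes
1,299,288,492,496,388.096 / 1,000,000,000,000 = 1,299.29 TB

1,299.29 TB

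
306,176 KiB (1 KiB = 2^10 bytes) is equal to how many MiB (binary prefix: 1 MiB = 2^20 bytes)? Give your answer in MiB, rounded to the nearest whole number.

306,176 KiB × 1,024 bytes/KiB = 313,524,224 bytes
1 MiB = 1,048,576 bytes
313,524,224 / 1,048,576 = 299 MiB

299 MiB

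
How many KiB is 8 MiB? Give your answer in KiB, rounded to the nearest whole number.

8 MiB = 8 × 2^20 bytes = 8,388,608 bytes
1 KiB = 1,024 bytes
8,388,608 / 1,024 = 8,192 KiB

8,192 KiB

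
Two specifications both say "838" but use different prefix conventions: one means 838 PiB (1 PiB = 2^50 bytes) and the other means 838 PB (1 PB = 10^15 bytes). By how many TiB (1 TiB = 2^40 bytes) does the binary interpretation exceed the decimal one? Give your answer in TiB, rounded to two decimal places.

95,955.44 TiB

838 PiB = 838 × 1,125,899,906,842,624 = 943,504,121,934,118,912 bytes
838 PB = 838 × 1,000,000,000,000,000 = 838,000,000,000,000,000 bytes
difference = 105,504,121,934,118,912 bytes
105,504,121,934,118,912 / 1,099,511,627,776 = 95,955.44 TiB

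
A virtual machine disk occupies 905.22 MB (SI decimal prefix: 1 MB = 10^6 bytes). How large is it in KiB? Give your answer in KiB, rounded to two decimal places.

884,003.91 KiB

905.22 MB = 905.22 × 10^6 bytes = 905,220,000 bytes
1 KiB = 2^10 bytes = 1,024 bytes
905,220,000 / 1,024 = 884,003.91 KiB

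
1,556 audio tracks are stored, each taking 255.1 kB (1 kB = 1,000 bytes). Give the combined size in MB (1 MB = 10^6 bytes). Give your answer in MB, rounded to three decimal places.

396.936 MB

Total = 1,556 × 255.1 kB = 396935.6 kB
= 396935.6 × 1,000 bytes = 396,935,600 bytes
1 MB = 1,000,000 bytes
396,935,600 / 1,000,000 = 396.936 MB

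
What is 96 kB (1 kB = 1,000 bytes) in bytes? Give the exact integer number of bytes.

96 × 1,000 = 96,000 bytes  (1 kB = 10^3 bytes)

96,000 bytes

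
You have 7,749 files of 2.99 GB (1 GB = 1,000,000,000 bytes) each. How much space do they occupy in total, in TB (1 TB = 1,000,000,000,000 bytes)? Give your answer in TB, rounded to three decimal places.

23.170 TB

Total = 7,749 × 2.99 GB = 23169.51 GB
= 23169.51 × 1,000,000,000 bytes = 23,169,510,000,000 bytes
1 TB = 1,000,000,000,000 bytes
23,169,510,000,000 / 1,000,000,000,000 = 23.170 TB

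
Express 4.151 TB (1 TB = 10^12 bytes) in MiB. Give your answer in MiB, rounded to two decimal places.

4.151 TB = 4.151 × 10^12 bytes = 4,151,000,000,000 bytes
1 MiB = 1,048,576 bytes
4,151,000,000,000 / 1,048,576 = 3,958,702.09 MiB

3,958,702.09 MiB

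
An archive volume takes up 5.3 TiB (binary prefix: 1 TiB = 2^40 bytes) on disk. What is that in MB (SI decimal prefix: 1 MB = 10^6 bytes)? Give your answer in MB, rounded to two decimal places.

5.3 TiB = 5.3 × 2^40 bytes = 5,827,411,627,212.8 bytes
1 MB = 1,000,000 bytes
5,827,411,627,212.8 / 1,000,000 = 5,827,411.63 MB

5,827,411.63 MB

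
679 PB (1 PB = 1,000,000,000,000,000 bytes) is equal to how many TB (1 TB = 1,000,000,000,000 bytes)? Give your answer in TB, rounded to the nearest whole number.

679 PB × 1,000,000,000,000,000 bytes/PB = 679,000,000,000,000,000 bytes
1 TB = 1,000,000,000,000 bytes
679,000,000,000,000,000 / 1,000,000,000,000 = 679,000 TB

679,000 TB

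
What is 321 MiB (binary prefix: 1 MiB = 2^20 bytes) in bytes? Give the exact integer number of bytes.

336,592,896 bytes

321 × 1,048,576 = 336,592,896 bytes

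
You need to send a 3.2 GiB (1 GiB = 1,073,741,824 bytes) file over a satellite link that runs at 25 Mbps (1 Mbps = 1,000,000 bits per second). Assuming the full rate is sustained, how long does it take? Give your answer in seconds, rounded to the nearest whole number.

1,100 seconds

3.2 GiB = 3,435,973,836.8 bytes = 27,487,790,694.4 bits
25 Mbps = 25,000,000 bits/s
time = 27,487,790,694.4 / 25,000,000 = 1,100 s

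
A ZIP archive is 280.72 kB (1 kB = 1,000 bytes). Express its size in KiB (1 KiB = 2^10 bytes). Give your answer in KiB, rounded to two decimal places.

274.14 KiB

280.72 kB = 280.72 × 10^3 bytes = 280,720 bytes
1 KiB = 1,024 bytes
280,720 / 1,024 = 274.14 KiB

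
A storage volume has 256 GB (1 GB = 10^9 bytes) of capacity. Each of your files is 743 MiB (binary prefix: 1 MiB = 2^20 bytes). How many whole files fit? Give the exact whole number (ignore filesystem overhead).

Capacity: 256 GB = 256,000,000,000 bytes
Per item: 743 MiB = 779,091,968 bytes
⌊256,000,000,000 / 779,091,968⌋ = 328

328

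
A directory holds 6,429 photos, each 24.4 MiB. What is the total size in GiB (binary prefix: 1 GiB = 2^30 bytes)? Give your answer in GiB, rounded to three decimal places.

Total = 6,429 × 24.4 MiB = 156867.6 MiB
= 156867.6 × 1,048,576 bytes = 164,487,600,537.6 bytes
1 GiB = 1,073,741,824 bytes
164,487,600,537.6 / 1,073,741,824 = 153.191 GiB

153.191 GiB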